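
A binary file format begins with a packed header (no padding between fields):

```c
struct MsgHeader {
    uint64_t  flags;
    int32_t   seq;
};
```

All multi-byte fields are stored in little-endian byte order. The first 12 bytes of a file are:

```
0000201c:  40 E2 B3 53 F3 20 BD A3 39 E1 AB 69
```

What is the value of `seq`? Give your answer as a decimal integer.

`seq` follows `flags` (8 bytes), so it starts at byte offset 8 and occupies 4 bytes.
Bytes at offsets 8..11: 39 E1 AB 69.
Little-endian stores the least-significant byte at the lowest address.
Reassemble most-significant byte first: 69 AB E1 39 → 0x69ABE139.
0x69ABE139 = 1772871993.

1772871993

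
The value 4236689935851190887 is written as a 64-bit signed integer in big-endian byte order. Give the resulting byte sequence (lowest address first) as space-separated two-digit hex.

4236689935851190887 in hexadecimal, padded to 64 bits, is 0x3ACBBF0CB9E1FA67.
Split into bytes (most-significant first): 3A CB BF 0C B9 E1 FA 67.
In big-endian order the high byte comes first in memory.
So the memory order matches the most-significant-first order: 3A CB BF 0C B9 E1 FA 67.

3A CB BF 0C B9 E1 FA 67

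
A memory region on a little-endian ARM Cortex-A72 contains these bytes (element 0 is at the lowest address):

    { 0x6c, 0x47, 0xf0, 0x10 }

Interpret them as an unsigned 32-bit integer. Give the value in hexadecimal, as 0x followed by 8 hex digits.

0x10F0476C

In little-endian order the low byte comes first in memory.
Reassemble most-significant byte first: 10 F0 47 6C → 0x10F0476C.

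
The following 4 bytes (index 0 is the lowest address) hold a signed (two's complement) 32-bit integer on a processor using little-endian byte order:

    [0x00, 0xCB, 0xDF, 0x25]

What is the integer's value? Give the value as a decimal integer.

635423488

In little-endian order the low byte comes first in memory.
Reassemble most-significant byte first: 25 DF CB 00 → 0x25DFCB00.
0x25DFCB00 = 635423488.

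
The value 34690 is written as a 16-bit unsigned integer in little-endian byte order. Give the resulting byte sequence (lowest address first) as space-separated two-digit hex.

34690 in hexadecimal, padded to 16 bits, is 0x8782.
Split into bytes (most-significant first): 87 82.
Little-endian stores the least-significant byte at the lowest address.
So at ascending addresses the bytes are 82 87.

82 87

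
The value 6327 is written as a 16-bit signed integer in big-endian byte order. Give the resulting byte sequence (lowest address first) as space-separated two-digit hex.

6327 in hexadecimal, padded to 16 bits, is 0x18B7.
Split into bytes (most-significant first): 18 B7.
Big-endian: lowest address holds the most-significant byte.
So the memory order matches the most-significant-first order: 18 B7.

18 B7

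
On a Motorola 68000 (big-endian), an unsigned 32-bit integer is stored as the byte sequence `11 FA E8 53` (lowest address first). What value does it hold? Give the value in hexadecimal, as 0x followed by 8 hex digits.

In big-endian order the high byte comes first in memory.
The bytes are already most-significant first: 0x11FAE853.

0x11FAE853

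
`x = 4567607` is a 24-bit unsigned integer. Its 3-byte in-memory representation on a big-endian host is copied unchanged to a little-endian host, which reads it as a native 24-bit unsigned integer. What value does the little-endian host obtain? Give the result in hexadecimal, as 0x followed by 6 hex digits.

0x37B245

4567607 in 24-bit hexadecimal is 0x45B237.
Stored big-endian, the bytes at ascending addresses are 45 B2 37.
Read back as little-endian, the first byte is least significant, giving 0x37B245.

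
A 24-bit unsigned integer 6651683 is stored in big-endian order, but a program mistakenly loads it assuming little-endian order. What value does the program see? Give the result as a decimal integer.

6651683 in 24-bit hexadecimal is 0x657F23.
Stored big-endian, the bytes at ascending addresses are 65 7F 23.
Read back as little-endian, the first byte is least significant, giving 0x237F65.
0x237F65 = 2326373.

2326373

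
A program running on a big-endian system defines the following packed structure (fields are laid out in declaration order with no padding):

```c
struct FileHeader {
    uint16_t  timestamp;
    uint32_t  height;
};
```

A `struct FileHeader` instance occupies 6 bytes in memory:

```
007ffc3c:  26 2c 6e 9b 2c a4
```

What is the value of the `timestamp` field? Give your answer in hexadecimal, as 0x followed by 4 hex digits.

`timestamp` is the first field, at byte offset 0, occupying 2 bytes.
Bytes at offsets 0..1: 26 2C.
Big-endian stores the most-significant byte at the lowest address.
The bytes are already most-significant first: 0x262C.

0x262C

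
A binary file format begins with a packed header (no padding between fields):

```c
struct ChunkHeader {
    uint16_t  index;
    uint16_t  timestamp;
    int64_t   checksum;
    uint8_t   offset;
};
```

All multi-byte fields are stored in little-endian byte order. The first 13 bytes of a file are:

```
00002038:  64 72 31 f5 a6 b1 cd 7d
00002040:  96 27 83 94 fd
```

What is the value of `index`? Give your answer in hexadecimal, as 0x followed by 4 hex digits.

`index` is the first field, at byte offset 0, occupying 2 bytes.
Bytes at offsets 0..1: 64 72.
In little-endian order the low byte comes first in memory.
Reassemble most-significant byte first: 72 64 → 0x7264.

0x7264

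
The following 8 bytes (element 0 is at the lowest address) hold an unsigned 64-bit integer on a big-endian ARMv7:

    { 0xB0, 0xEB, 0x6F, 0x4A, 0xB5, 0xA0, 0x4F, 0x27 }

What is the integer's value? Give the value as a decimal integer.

In big-endian order the high byte comes first in memory.
The bytes are already most-significant first: 0xB0EB6F4AB5A04F27.
0xB0EB6F4AB5A04F27 = 12748405536867766055.

12748405536867766055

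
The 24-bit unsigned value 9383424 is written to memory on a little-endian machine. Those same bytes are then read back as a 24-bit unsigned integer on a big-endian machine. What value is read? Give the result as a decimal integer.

9383424 in 24-bit hexadecimal is 0x8F2E00.
Stored little-endian, the bytes at ascending addresses are 00 2E 8F.
Read back as big-endian, the last byte is least significant, giving 0x002E8F.
0x002E8F = 11919.

11919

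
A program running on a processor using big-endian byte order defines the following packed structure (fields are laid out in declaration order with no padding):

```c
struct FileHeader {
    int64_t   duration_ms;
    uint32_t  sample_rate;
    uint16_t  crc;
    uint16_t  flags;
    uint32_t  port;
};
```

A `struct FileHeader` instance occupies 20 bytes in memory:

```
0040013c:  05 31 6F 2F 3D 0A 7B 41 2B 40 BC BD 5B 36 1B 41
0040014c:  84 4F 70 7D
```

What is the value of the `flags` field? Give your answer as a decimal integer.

6977

`flags` follows `duration_ms` (8 B), `sample_rate` (4 B), `crc` (2 B), so it starts at offset 8 + 4 + 2 = 14 and occupies 2 bytes.
Bytes at offsets 14..15: 1B 41.
In big-endian order the high byte comes first in memory.
The bytes are already most-significant first: 0x1B41.
0x1B41 = 6977.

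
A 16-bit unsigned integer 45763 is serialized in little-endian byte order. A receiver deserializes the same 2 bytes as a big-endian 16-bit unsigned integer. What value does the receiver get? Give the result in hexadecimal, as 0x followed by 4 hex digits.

0xC3B2

45763 in 16-bit hexadecimal is 0xB2C3.
Stored little-endian, the bytes at ascending addresses are C3 B2.
Read back as big-endian, the last byte is least significant, giving 0xC3B2.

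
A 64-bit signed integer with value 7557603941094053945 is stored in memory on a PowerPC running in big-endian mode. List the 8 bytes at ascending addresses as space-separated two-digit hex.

68 E2 00 BE 16 00 D8 39

7557603941094053945 in hexadecimal, padded to 64 bits, is 0x68E200BE1600D839.
Split into bytes (most-significant first): 68 E2 00 BE 16 00 D8 39.
Big-endian stores the most-significant byte at the lowest address.
So the memory order matches the most-significant-first order: 68 E2 00 BE 16 00 D8 39.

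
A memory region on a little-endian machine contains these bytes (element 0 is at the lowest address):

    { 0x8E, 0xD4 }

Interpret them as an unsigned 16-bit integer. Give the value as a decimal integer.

54414

Little-endian stores the least-significant byte at the lowest address.
Reassemble most-significant byte first: D4 8E → 0xD48E.
0xD48E = 54414.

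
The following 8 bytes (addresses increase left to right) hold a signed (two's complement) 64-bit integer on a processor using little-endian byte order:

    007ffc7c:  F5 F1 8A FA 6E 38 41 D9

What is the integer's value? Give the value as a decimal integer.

-2791888244692028939

Little-endian stores the least-significant byte at the lowest address.
Reassemble most-significant byte first: D9 41 38 6E FA 8A F1 F5 → 0xD941386EFA8AF1F5.
Top bit is set, so as a signed 64-bit value this is 0xD941386EFA8AF1F5 − 2^64 = -2791888244692028939.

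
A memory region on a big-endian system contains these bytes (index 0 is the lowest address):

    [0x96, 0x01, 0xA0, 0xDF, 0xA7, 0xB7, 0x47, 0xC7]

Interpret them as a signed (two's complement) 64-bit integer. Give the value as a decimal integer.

Big-endian stores the most-significant byte at the lowest address.
The bytes are already most-significant first: 0x9601A0DFA7B747C7.
Top bit is set, so as a signed 64-bit value this is 0x9601A0DFA7B747C7 − 2^64 = -7637646610591692857.

-7637646610591692857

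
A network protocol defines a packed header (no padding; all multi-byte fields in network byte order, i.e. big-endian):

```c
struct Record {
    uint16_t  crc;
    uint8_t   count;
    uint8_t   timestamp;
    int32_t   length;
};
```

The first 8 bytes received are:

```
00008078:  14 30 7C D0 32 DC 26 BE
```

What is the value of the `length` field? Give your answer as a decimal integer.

`length` follows `crc` (2 B), `count` (1 B), `timestamp` (1 B), so it starts at offset 2 + 1 + 1 = 4 and occupies 4 bytes.
Bytes at offsets 4..7: 32 DC 26 BE.
Big-endian: lowest address holds the most-significant byte.
The bytes are already most-significant first: 0x32DC26BE.
0x32DC26BE = 853288638.

853288638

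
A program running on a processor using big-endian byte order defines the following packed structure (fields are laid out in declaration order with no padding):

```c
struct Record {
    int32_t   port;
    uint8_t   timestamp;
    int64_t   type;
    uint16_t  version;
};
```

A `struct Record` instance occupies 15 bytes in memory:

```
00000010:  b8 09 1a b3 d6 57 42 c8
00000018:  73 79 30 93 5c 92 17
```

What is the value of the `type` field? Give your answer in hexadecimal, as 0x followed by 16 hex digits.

0x5742C8737930935C

`type` follows `port` (4 B), `timestamp` (1 B), so it starts at offset 4 + 1 = 5 and occupies 8 bytes.
Bytes at offsets 5..12: 57 42 C8 73 79 30 93 5C.
Big-endian stores the most-significant byte at the lowest address.
The bytes are already most-significant first: 0x5742C8737930935C.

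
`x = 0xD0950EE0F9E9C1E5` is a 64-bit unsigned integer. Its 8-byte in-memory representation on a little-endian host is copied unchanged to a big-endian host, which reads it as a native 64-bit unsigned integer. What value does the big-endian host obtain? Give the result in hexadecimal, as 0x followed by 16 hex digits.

0xE5C1E9F9E00E95D0

Stored little-endian, the bytes at ascending addresses are E5 C1 E9 F9 E0 0E 95 D0.
Read back as big-endian, the last byte is least significant, giving 0xE5C1E9F9E00E95D0.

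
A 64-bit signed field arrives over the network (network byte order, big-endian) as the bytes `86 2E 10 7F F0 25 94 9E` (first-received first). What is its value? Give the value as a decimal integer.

Big-endian: lowest address holds the most-significant byte.
The bytes are already most-significant first: 0x862E107FF025949E.
Top bit is set, so as a signed 64-bit value this is 0x862E107FF025949E − 2^64 = -8778060482022632290.

-8778060482022632290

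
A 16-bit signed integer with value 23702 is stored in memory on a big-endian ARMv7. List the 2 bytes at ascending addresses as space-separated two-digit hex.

5C 96

23702 in hexadecimal, padded to 16 bits, is 0x5C96.
Split into bytes (most-significant first): 5C 96.
In big-endian order the high byte comes first in memory.
So the memory order matches the most-significant-first order: 5C 96.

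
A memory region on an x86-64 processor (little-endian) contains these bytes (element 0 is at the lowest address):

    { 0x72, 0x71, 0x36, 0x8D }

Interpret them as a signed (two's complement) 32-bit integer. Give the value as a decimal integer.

In little-endian order the low byte comes first in memory.
Reassemble most-significant byte first: 8D 36 71 72 → 0x8D367172.
Top bit is set, so as a signed 32-bit value this is 0x8D367172 − 2^32 = -1925811854.

-1925811854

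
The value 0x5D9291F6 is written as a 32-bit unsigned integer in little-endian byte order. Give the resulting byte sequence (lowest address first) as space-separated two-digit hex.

Split into bytes (most-significant first): 5D 92 91 F6.
In little-endian order the low byte comes first in memory.
So at ascending addresses the bytes are F6 91 92 5D.

F6 91 92 5D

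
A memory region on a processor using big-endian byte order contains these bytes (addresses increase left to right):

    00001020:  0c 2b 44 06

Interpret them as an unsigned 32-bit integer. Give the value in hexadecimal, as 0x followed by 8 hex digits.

Big-endian: lowest address holds the most-significant byte.
The bytes are already most-significant first: 0x0C2B4406.

0x0C2B4406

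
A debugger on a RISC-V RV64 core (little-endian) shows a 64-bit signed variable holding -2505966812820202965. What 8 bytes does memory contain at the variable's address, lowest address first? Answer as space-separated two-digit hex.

Two's complement of -2505966812820202965 in 64 bits: 2505966812820202965 = 0x22C6FB8A0110E5D5; invert → 0xDD390475FEEF1A2A; add 1 → 0xDD390475FEEF1A2B.
Split into bytes (most-significant first): DD 39 04 75 FE EF 1A 2B.
Little-endian: lowest address holds the least-significant byte.
So at ascending addresses the bytes are 2B 1A EF FE 75 04 39 DD.

2B 1A EF FE 75 04 39 DD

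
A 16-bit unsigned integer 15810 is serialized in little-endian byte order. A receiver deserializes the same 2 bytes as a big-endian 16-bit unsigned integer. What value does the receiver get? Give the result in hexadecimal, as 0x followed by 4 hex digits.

0xC23D

15810 in 16-bit hexadecimal is 0x3DC2.
Stored little-endian, the bytes at ascending addresses are C2 3D.
Read back as big-endian, the last byte is least significant, giving 0xC23D.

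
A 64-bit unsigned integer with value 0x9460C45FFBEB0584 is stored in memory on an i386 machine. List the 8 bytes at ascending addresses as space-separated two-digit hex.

84 05 EB FB 5F C4 60 94

Split into bytes (most-significant first): 94 60 C4 5F FB EB 05 84.
In little-endian order the low byte comes first in memory.
So at ascending addresses the bytes are 84 05 EB FB 5F C4 60 94.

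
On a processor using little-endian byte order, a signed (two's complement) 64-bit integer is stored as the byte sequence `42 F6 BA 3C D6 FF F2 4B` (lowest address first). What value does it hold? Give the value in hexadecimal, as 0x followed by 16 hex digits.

Little-endian stores the least-significant byte at the lowest address.
Reassemble most-significant byte first: 4B F2 FF D6 3C BA F6 42 → 0x4BF2FFD63CBAF642.

0x4BF2FFD63CBAF642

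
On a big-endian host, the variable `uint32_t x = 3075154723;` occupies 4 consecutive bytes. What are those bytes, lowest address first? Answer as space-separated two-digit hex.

3075154723 in hexadecimal, padded to 32 bits, is 0xB74B2323.
Split into bytes (most-significant first): B7 4B 23 23.
Big-endian stores the most-significant byte at the lowest address.
So the memory order matches the most-significant-first order: B7 4B 23 23.

B7 4B 23 23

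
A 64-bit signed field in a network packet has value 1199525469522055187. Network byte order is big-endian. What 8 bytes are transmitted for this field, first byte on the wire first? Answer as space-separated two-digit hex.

1199525469522055187 in hexadecimal, padded to 64 bits, is 0x10A5920F25E55013.
Split into bytes (most-significant first): 10 A5 92 0F 25 E5 50 13.
Big-endian stores the most-significant byte at the lowest address.
So the memory order matches the most-significant-first order: 10 A5 92 0F 25 E5 50 13.

10 A5 92 0F 25 E5 50 13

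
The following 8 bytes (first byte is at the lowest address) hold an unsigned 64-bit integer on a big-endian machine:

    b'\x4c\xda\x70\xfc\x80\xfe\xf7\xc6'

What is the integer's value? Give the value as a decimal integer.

5537862921603708870

In big-endian order the high byte comes first in memory.
The bytes are already most-significant first: 0x4CDA70FC80FEF7C6.
0x4CDA70FC80FEF7C6 = 5537862921603708870.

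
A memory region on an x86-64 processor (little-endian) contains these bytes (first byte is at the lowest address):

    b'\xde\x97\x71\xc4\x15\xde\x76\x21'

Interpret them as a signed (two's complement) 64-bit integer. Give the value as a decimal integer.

Little-endian: lowest address holds the least-significant byte.
Reassemble most-significant byte first: 21 76 DE 15 C4 71 97 DE → 0x2176DE15C47197DE.
0x2176DE15C47197DE = 2411358835574937566.

2411358835574937566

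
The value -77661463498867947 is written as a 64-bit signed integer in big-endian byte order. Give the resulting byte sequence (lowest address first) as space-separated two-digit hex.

Two's complement of -77661463498867947 in 64 bits: 77661463498867947 = 0x0113E8B0889644EB; invert → 0xFEEC174F7769BB14; add 1 → 0xFEEC174F7769BB15.
Split into bytes (most-significant first): FE EC 17 4F 77 69 BB 15.
Big-endian: lowest address holds the most-significant byte.
So the memory order matches the most-significant-first order: FE EC 17 4F 77 69 BB 15.

FE EC 17 4F 77 69 BB 15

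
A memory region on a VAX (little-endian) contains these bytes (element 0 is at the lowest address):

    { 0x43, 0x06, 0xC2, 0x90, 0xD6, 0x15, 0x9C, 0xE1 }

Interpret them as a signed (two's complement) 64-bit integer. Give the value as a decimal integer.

-2189851307513084349

In little-endian order the low byte comes first in memory.
Reassemble most-significant byte first: E1 9C 15 D6 90 C2 06 43 → 0xE19C15D690C20643.
Top bit is set, so as a signed 64-bit value this is 0xE19C15D690C20643 − 2^64 = -2189851307513084349.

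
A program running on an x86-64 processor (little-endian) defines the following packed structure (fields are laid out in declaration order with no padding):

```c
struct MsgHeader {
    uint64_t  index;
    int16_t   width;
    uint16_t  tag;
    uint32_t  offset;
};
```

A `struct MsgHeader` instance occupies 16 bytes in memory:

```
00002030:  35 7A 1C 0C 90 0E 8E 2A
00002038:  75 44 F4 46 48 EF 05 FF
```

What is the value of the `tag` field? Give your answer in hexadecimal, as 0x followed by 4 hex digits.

0x46F4

`tag` follows `index` (8 B), `width` (2 B), so it starts at offset 8 + 2 = 10 and occupies 2 bytes.
Bytes at offsets 10..11: F4 46.
In little-endian order the low byte comes first in memory.
Reassemble most-significant byte first: 46 F4 → 0x46F4.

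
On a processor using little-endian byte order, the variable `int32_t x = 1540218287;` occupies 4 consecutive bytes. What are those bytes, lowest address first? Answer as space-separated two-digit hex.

1540218287 in hexadecimal, padded to 32 bits, is 0x5BCDDDAF.
Split into bytes (most-significant first): 5B CD DD AF.
Little-endian stores the least-significant byte at the lowest address.
So at ascending addresses the bytes are AF DD CD 5B.

AF DD CD 5B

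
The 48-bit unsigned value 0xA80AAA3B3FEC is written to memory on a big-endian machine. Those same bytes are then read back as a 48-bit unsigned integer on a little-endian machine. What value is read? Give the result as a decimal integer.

259756328094376

Stored big-endian, the bytes at ascending addresses are A8 0A AA 3B 3F EC.
Read back as little-endian, the first byte is least significant, giving 0xEC3F3BAA0AA8.
0xEC3F3BAA0AA8 = 259756328094376.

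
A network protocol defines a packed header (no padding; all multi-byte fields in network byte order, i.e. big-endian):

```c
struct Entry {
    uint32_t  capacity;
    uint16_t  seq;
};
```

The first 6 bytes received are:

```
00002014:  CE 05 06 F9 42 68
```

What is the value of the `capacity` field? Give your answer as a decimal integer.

3456435961

`capacity` is the first field, at byte offset 0, occupying 4 bytes.
Bytes at offsets 0..3: CE 05 06 F9.
Big-endian: lowest address holds the most-significant byte.
The bytes are already most-significant first: 0xCE0506F9.
0xCE0506F9 = 3456435961.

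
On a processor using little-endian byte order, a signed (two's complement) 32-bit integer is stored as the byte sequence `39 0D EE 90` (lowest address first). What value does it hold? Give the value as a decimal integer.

In little-endian order the low byte comes first in memory.
Reassemble most-significant byte first: 90 EE 0D 39 → 0x90EE0D39.
Top bit is set, so as a signed 32-bit value this is 0x90EE0D39 − 2^32 = -1863447239.

-1863447239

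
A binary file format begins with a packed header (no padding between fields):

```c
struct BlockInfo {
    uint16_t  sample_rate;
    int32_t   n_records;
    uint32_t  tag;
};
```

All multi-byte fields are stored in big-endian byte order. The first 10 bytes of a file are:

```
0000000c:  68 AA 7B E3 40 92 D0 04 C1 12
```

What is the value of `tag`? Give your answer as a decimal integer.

`tag` follows `sample_rate` (2 B), `n_records` (4 B), so it starts at offset 2 + 4 = 6 and occupies 4 bytes.
Bytes at offsets 6..9: D0 04 C1 12.
Big-endian stores the most-significant byte at the lowest address.
The bytes are already most-significant first: 0xD004C112.
0xD004C112 = 3489972498.

3489972498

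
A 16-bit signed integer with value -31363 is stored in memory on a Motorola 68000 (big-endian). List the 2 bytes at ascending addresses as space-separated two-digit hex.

85 7D

Two's complement of -31363 in 16 bits: 31363 = 0x7A83; invert → 0x857C; add 1 → 0x857D.
Split into bytes (most-significant first): 85 7D.
Big-endian stores the most-significant byte at the lowest address.
So the memory order matches the most-significant-first order: 85 7D.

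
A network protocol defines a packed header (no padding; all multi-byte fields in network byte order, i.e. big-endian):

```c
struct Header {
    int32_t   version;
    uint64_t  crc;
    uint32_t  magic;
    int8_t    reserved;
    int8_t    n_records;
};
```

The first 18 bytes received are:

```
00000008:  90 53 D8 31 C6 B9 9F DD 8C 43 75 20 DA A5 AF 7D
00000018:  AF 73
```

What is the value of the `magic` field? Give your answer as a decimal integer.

`magic` follows `version` (4 B), `crc` (8 B), so it starts at offset 4 + 8 = 12 and occupies 4 bytes.
Bytes at offsets 12..15: DA A5 AF 7D.
Big-endian stores the most-significant byte at the lowest address.
The bytes are already most-significant first: 0xDAA5AF7D.
0xDAA5AF7D = 3668291453.

3668291453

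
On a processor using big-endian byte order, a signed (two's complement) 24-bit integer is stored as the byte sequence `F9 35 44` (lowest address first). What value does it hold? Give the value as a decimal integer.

-445116

Big-endian: lowest address holds the most-significant byte.
The bytes are already most-significant first: 0xF93544.
Top bit is set, so as a signed 24-bit value this is 0xF93544 − 2^24 = -445116.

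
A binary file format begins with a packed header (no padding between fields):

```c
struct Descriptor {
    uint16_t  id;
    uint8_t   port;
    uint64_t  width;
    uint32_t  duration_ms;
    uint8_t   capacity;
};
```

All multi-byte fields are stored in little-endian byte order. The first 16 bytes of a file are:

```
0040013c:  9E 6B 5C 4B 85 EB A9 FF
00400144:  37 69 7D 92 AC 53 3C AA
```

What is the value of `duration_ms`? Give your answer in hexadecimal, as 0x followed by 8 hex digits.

`duration_ms` follows `id` (2 B), `port` (1 B), `width` (8 B), so it starts at offset 2 + 1 + 8 = 11 and occupies 4 bytes.
Bytes at offsets 11..14: 92 AC 53 3C.
Little-endian stores the least-significant byte at the lowest address.
Reassemble most-significant byte first: 3C 53 AC 92 → 0x3C53AC92.

0x3C53AC92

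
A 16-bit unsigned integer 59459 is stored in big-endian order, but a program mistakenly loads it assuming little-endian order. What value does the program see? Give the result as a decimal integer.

59459 in 16-bit hexadecimal is 0xE843.
Stored big-endian, the bytes at ascending addresses are E8 43.
Read back as little-endian, the first byte is least significant, giving 0x43E8.
0x43E8 = 17384.

17384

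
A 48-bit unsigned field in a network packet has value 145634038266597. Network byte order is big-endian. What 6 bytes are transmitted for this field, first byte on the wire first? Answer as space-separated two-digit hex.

84 74 11 1E 3A E5

145634038266597 in hexadecimal, padded to 48 bits, is 0x8474111E3AE5.
Split into bytes (most-significant first): 84 74 11 1E 3A E5.
Big-endian: lowest address holds the most-significant byte.
So the memory order matches the most-significant-first order: 84 74 11 1E 3A E5.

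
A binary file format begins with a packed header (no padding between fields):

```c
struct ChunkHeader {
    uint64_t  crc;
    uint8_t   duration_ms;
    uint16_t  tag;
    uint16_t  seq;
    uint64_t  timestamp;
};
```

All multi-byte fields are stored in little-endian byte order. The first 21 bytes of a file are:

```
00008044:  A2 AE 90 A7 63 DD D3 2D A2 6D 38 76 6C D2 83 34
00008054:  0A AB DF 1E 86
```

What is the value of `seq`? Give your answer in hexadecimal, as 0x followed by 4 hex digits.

`seq` follows `crc` (8 B), `duration_ms` (1 B), `tag` (2 B), so it starts at offset 8 + 1 + 2 = 11 and occupies 2 bytes.
Bytes at offsets 11..12: 76 6C.
Little-endian: lowest address holds the least-significant byte.
Reassemble most-significant byte first: 6C 76 → 0x6C76.

0x6C76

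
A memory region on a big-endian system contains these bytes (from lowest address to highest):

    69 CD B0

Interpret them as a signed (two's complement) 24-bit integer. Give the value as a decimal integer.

In big-endian order the high byte comes first in memory.
The bytes are already most-significant first: 0x69CDB0.
0x69CDB0 = 6933936.

6933936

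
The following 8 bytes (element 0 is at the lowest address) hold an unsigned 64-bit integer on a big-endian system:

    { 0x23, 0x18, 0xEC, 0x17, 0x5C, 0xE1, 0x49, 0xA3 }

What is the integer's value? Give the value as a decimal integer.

In big-endian order the high byte comes first in memory.
The bytes are already most-significant first: 0x2318EC175CE149A3.
0x2318EC175CE149A3 = 2529030775855204771.

2529030775855204771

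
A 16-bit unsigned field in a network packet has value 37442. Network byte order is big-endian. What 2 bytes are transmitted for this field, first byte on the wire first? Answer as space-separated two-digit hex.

37442 in hexadecimal, padded to 16 bits, is 0x9242.
Split into bytes (most-significant first): 92 42.
Big-endian: lowest address holds the most-significant byte.
So the memory order matches the most-significant-first order: 92 42.

92 42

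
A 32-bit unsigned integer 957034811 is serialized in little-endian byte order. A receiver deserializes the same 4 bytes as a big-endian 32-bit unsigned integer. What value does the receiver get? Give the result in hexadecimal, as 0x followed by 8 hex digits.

957034811 in 32-bit hexadecimal is 0x390B313B.
Stored little-endian, the bytes at ascending addresses are 3B 31 0B 39.
Read back as big-endian, the last byte is least significant, giving 0x3B310B39.

0x3B310B39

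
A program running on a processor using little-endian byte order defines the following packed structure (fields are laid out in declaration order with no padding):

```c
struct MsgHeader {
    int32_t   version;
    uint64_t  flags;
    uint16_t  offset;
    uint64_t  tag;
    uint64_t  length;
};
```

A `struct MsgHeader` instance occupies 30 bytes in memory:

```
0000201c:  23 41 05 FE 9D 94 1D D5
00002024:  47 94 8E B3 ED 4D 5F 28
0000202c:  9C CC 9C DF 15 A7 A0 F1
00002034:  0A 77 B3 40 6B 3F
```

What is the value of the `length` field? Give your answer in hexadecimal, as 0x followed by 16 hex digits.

`length` follows `version` (4 B), `flags` (8 B), `offset` (2 B), `tag` (8 B), so it starts at offset 4 + 8 + 2 + 8 = 22 and occupies 8 bytes.
Bytes at offsets 22..29: A0 F1 0A 77 B3 40 6B 3F.
Little-endian: lowest address holds the least-significant byte.
Reassemble most-significant byte first: 3F 6B 40 B3 77 0A F1 A0 → 0x3F6B40B3770AF1A0.

0x3F6B40B3770AF1A0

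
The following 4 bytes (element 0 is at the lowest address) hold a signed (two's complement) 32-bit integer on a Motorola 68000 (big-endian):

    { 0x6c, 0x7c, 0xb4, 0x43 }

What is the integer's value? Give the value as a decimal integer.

Big-endian stores the most-significant byte at the lowest address.
The bytes are already most-significant first: 0x6C7CB443.
0x6C7CB443 = 1820111939.

1820111939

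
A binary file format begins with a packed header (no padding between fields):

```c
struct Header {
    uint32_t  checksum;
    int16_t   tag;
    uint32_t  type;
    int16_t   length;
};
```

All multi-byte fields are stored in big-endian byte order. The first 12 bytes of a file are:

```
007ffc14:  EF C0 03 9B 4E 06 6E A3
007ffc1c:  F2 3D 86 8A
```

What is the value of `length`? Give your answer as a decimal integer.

-31094

`length` follows `checksum` (4 B), `tag` (2 B), `type` (4 B), so it starts at offset 4 + 2 + 4 = 10 and occupies 2 bytes.
Bytes at offsets 10..11: 86 8A.
Big-endian: lowest address holds the most-significant byte.
The bytes are already most-significant first: 0x868A.
Top bit is set, so as a signed 16-bit value this is 0x868A − 2^16 = -31094.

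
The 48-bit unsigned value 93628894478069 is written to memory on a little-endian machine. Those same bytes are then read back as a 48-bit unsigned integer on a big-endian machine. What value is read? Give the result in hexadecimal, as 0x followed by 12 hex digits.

0xF5FEFEAC2755

93628894478069 in 48-bit hexadecimal is 0x5527ACFEFEF5.
Stored little-endian, the bytes at ascending addresses are F5 FE FE AC 27 55.
Read back as big-endian, the last byte is least significant, giving 0xF5FEFEAC2755.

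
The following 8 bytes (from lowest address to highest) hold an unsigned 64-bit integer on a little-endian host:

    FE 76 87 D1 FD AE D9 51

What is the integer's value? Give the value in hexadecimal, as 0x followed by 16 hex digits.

Little-endian: lowest address holds the least-significant byte.
Reassemble most-significant byte first: 51 D9 AE FD D1 87 76 FE → 0x51D9AEFDD18776FE.

0x51D9AEFDD18776FE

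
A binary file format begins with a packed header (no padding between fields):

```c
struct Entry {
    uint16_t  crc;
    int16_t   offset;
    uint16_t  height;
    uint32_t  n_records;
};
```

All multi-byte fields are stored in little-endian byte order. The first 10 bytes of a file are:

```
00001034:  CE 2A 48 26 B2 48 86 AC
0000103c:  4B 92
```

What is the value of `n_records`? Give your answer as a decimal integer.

2454432902

`n_records` follows `crc` (2 B), `offset` (2 B), `height` (2 B), so it starts at offset 2 + 2 + 2 = 6 and occupies 4 bytes.
Bytes at offsets 6..9: 86 AC 4B 92.
Little-endian: lowest address holds the least-significant byte.
Reassemble most-significant byte first: 92 4B AC 86 → 0x924BAC86.
0x924BAC86 = 2454432902.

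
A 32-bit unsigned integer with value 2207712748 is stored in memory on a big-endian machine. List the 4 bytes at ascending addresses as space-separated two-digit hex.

2207712748 in hexadecimal, padded to 32 bits, is 0x839705EC.
Split into bytes (most-significant first): 83 97 05 EC.
Big-endian: lowest address holds the most-significant byte.
So the memory order matches the most-significant-first order: 83 97 05 EC.

83 97 05 EC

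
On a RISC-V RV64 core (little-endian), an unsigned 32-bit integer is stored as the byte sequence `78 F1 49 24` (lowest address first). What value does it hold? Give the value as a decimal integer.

608825720

In little-endian order the low byte comes first in memory.
Reassemble most-significant byte first: 24 49 F1 78 → 0x2449F178.
0x2449F178 = 608825720.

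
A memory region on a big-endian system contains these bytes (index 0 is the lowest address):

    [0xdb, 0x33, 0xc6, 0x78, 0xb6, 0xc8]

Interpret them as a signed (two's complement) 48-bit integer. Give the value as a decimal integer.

In big-endian order the high byte comes first in memory.
The bytes are already most-significant first: 0xDB33C678B6C8.
Top bit is set, so as a signed 48-bit value this is 0xDB33C678B6C8 − 2^48 = -40459557095736.

-40459557095736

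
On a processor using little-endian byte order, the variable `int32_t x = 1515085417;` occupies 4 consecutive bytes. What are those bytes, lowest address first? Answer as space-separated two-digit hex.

69 5E 4E 5A

1515085417 in hexadecimal, padded to 32 bits, is 0x5A4E5E69.
Split into bytes (most-significant first): 5A 4E 5E 69.
Little-endian: lowest address holds the least-significant byte.
So at ascending addresses the bytes are 69 5E 4E 5A.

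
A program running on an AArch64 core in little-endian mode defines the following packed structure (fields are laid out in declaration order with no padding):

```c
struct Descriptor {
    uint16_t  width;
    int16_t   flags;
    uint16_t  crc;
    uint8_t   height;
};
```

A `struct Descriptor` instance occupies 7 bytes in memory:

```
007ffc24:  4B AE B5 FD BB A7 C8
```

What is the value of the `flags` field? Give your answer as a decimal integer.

-587

`flags` follows `width` (2 bytes), so it starts at byte offset 2 and occupies 2 bytes.
Bytes at offsets 2..3: B5 FD.
Little-endian: lowest address holds the least-significant byte.
Reassemble most-significant byte first: FD B5 → 0xFDB5.
Top bit is set, so as a signed 16-bit value this is 0xFDB5 − 2^16 = -587.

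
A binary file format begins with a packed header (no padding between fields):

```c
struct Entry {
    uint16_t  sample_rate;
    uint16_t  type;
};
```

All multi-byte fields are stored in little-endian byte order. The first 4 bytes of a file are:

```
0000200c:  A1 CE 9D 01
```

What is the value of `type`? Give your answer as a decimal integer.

413

`type` follows `sample_rate` (2 bytes), so it starts at byte offset 2 and occupies 2 bytes.
Bytes at offsets 2..3: 9D 01.
Little-endian: lowest address holds the least-significant byte.
Reassemble most-significant byte first: 01 9D → 0x019D.
0x019D = 413.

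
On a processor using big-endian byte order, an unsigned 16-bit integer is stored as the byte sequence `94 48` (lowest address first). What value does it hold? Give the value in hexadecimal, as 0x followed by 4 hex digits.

Big-endian: lowest address holds the most-significant byte.
The bytes are already most-significant first: 0x9448.

0x9448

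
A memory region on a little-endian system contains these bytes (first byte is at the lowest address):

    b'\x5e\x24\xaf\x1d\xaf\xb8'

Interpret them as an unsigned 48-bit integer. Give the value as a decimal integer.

203062256804958

Little-endian: lowest address holds the least-significant byte.
Reassemble most-significant byte first: B8 AF 1D AF 24 5E → 0xB8AF1DAF245E.
0xB8AF1DAF245E = 203062256804958.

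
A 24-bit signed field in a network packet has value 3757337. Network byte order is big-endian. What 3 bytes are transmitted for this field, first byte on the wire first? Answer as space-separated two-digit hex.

3757337 in hexadecimal, padded to 24 bits, is 0x395519.
Split into bytes (most-significant first): 39 55 19.
In big-endian order the high byte comes first in memory.
So the memory order matches the most-significant-first order: 39 55 19.

39 55 19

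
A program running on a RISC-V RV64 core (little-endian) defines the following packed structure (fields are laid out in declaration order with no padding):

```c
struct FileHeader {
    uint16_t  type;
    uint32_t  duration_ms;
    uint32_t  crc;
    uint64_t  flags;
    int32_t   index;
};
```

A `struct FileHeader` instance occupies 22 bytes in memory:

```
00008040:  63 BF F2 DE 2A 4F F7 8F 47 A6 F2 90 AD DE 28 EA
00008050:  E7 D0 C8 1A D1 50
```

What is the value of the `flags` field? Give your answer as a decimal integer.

`flags` follows `type` (2 B), `duration_ms` (4 B), `crc` (4 B), so it starts at offset 2 + 4 + 4 = 10 and occupies 8 bytes.
Bytes at offsets 10..17: F2 90 AD DE 28 EA E7 D0.
Little-endian: lowest address holds the least-significant byte.
Reassemble most-significant byte first: D0 E7 EA 28 DE AD 90 F2 → 0xD0E7EA28DEAD90F2.
0xD0E7EA28DEAD90F2 = 15053257740764680434.

15053257740764680434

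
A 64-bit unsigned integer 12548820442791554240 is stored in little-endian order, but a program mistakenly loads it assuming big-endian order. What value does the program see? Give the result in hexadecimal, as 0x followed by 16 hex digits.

12548820442791554240 in 64-bit hexadecimal is 0xAE265DB4CAC02CC0.
Stored little-endian, the bytes at ascending addresses are C0 2C C0 CA B4 5D 26 AE.
Read back as big-endian, the last byte is least significant, giving 0xC02CC0CAB45D26AE.

0xC02CC0CAB45D26AE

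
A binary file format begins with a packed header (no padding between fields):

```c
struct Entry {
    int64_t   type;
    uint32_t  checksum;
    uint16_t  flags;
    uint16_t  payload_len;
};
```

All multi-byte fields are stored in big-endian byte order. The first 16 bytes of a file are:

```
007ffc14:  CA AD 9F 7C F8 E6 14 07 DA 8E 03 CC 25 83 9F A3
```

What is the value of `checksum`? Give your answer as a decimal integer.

3666740172

`checksum` follows `type` (8 bytes), so it starts at byte offset 8 and occupies 4 bytes.
Bytes at offsets 8..11: DA 8E 03 CC.
In big-endian order the high byte comes first in memory.
The bytes are already most-significant first: 0xDA8E03CC.
0xDA8E03CC = 3666740172.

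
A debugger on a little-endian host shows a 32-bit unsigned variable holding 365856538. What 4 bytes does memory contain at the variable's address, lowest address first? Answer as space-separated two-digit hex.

1A 87 CE 15

365856538 in hexadecimal, padded to 32 bits, is 0x15CE871A.
Split into bytes (most-significant first): 15 CE 87 1A.
In little-endian order the low byte comes first in memory.
So at ascending addresses the bytes are 1A 87 CE 15.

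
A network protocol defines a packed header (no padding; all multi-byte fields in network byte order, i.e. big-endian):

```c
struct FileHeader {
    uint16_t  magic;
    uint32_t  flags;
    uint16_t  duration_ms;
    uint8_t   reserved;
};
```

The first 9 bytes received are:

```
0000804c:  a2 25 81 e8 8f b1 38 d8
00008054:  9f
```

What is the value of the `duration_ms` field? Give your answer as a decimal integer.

`duration_ms` follows `magic` (2 B), `flags` (4 B), so it starts at offset 2 + 4 = 6 and occupies 2 bytes.
Bytes at offsets 6..7: 38 D8.
Big-endian: lowest address holds the most-significant byte.
The bytes are already most-significant first: 0x38D8.
0x38D8 = 14552.

14552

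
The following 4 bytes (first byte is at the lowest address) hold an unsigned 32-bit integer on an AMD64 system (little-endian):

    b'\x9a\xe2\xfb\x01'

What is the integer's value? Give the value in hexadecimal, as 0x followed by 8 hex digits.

Little-endian stores the least-significant byte at the lowest address.
Reassemble most-significant byte first: 01 FB E2 9A → 0x01FBE29A.

0x01FBE29A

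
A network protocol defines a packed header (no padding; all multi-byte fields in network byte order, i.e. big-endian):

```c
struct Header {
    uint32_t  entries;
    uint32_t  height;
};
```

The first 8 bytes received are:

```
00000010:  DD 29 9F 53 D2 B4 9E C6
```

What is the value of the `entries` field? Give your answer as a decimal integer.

`entries` is the first field, at byte offset 0, occupying 4 bytes.
Bytes at offsets 0..3: DD 29 9F 53.
Big-endian: lowest address holds the most-significant byte.
The bytes are already most-significant first: 0xDD299F53.
0xDD299F53 = 3710492499.

3710492499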